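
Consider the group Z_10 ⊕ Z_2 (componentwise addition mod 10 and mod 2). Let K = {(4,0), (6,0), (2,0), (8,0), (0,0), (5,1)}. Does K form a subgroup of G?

|K| = 6 does not divide |G| = 20, so by Lagrange K is not a subgroup.

No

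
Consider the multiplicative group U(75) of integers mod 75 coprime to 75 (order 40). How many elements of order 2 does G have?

3

The elements of order 2 are: 26, 49, 74.
That's 3.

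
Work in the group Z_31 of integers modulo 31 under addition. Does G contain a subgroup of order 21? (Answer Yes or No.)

21 does not divide |G| = 31, so by Lagrange no subgroup of order 21 exists.

No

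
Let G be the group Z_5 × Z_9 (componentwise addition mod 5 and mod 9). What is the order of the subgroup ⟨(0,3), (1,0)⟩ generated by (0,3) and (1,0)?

15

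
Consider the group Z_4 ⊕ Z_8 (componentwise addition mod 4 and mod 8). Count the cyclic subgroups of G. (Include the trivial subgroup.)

14

Group the elements of G by the cyclic subgroup they generate; each cyclic subgroup of order d accounts for φ(d) elements.
Cyclic subgroups by order — order 1: 1; order 2: 3; order 4: 6; order 8: 4.
Total: 14.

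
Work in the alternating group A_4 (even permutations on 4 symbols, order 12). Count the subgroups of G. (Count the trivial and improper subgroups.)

10

|G| = 12, so by Lagrange every subgroup order divides 12. Divisors: 1, 2, 3, 4, 6, 12.
Subgroups by order — order 1: 1; order 2: 3; order 3: 4; order 4: 1; order 6: 0; order 12: 1.
Total: 1 + 3 + 4 + 1 + 0 + 1 = 10.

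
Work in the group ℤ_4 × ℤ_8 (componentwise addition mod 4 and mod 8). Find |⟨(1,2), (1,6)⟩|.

|⟨(1,2)⟩| = 4 and |⟨(1,6)⟩| = 4, so |H| is a multiple of lcm(4, 4) = 4 and divides |G| = 32.
Closing under the operation: H = {(0,0), (0,4), (1,2), (1,6), (2,0), (2,4), (3,2), (3,6)}, so |H| = 8.

8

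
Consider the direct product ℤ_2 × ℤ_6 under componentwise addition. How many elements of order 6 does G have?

An element (a,b) has order lcm(ord(a), ord(b)); count pairs with lcm equal to 6.
Enumerating gives 6 such elements.

6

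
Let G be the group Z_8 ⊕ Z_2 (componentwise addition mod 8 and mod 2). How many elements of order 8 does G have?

An element (a,b) has order lcm(ord(a), ord(b)); count pairs with lcm equal to 8.
Enumerating gives 8 such elements.

8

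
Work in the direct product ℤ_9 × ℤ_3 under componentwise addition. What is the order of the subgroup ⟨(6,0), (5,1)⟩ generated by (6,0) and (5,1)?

9

|⟨(6,0)⟩| = 3 and |⟨(5,1)⟩| = 9, so |H| is a multiple of lcm(3, 9) = 9 and divides |G| = 27.
Closing under the operation: H = {(0,0), (1,2), (2,1), (3,0), (4,2), (5,1), (6,0), (7,2), (8,1)}, so |H| = 9.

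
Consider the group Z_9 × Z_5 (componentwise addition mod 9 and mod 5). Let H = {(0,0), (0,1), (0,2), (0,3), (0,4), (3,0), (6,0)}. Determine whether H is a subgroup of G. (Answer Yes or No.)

No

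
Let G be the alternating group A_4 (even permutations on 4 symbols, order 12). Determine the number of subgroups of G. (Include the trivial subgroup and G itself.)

|G| = 12, so by Lagrange every subgroup order divides 12. Divisors: 1, 2, 3, 4, 6, 12.
Subgroups by order — order 1: 1; order 2: 3; order 3: 4; order 4: 1; order 6: 0; order 12: 1.
Total: 1 + 3 + 4 + 1 + 0 + 1 = 10.

10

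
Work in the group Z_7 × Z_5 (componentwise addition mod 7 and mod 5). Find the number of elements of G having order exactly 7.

An element (a,b) has order lcm(ord(a), ord(b)); count pairs with lcm equal to 7.
Enumerating gives 6 such elements.

6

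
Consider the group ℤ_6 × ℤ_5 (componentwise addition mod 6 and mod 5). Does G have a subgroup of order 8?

No

8 does not divide |G| = 30, so by Lagrange no subgroup of order 8 exists.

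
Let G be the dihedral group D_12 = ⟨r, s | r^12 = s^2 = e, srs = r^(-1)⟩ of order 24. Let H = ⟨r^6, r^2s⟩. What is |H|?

|⟨r^6⟩| = 2 and |⟨r^2s⟩| = 2, so |H| is a multiple of lcm(2, 2) = 2 and divides |G| = 24.
Closing under the operation: H = {e, r^6, r^2s, r^8s}, so |H| = 4.

4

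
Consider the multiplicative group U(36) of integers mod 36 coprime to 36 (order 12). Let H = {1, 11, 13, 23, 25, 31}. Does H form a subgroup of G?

31 ∈ H but its inverse 7 ∉ H, so H is not a subgroup.

No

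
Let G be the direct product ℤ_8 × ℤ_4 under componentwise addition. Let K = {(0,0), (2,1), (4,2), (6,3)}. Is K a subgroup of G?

Yes

|K| = 4 divides |G| = 32, consistent with Lagrange.
K contains the identity, every element's inverse is in K, and K is closed under +: it is a subgroup.
In fact K = ⟨(6,3)⟩.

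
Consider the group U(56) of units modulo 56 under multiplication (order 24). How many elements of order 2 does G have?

7

The elements of order 2 are: 13, 15, 27, 29, 41, 43, 55.
That's 7.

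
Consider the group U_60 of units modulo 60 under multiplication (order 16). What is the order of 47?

4

Compute successive powers of 47 mod 60: 47, 49, 23, 1; 47^4 ≡ 1 (mod 60).
So |⟨47⟩| = 4.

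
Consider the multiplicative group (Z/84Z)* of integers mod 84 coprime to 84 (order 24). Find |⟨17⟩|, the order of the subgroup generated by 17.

Compute successive powers of 17 mod 84: 17, 37, 41, 25, 5, 1; 17^6 ≡ 1 (mod 84).
So |⟨17⟩| = 6.

6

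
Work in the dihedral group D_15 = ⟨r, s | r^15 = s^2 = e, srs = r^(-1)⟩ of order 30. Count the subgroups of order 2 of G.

15

|G| = 30 and 2 | 30, so subgroups of order 2 are possible by Lagrange.
The subgroups of order 2 are: {e, r^10s}; {e, r^11s}; {e, r^12s}; {e, r^13s}; … (15 in all).
So G has 15 subgroups of order 2.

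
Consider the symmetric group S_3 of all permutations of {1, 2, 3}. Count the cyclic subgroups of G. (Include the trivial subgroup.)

Each element a generates a cyclic subgroup ⟨a⟩; distinct elements may generate the same one (a cyclic group of order d has φ(d) generators).
Cyclic subgroups by order — order 1: 1; order 2: 3; order 3: 1.
Total: 5.

5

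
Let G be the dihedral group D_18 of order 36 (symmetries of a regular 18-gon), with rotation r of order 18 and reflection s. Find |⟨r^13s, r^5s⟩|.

18

|⟨r^13s⟩| = 2 and |⟨r^5s⟩| = 2, so |H| is a multiple of lcm(2, 2) = 2 and divides |G| = 36.
Closing under the operation: H = {e, r^2, r^4, r^6, r^8, r^10, r^12, r^14, r^16, rs, r^3s, r^5s, r^7s, r^9s, r^11s, r^13s, r^15s, r^17s}, so |H| = 18.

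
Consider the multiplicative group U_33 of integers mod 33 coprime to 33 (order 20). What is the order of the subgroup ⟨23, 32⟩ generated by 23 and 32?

4

|⟨23⟩| = 2 and |⟨32⟩| = 2, so |H| is a multiple of lcm(2, 2) = 2 and divides |G| = 20.
Closing under the operation: H = {1, 10, 23, 32}, so |H| = 4.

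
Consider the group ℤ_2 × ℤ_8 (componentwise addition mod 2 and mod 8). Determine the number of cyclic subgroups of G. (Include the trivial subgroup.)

Group the elements of G by the cyclic subgroup they generate; each cyclic subgroup of order d accounts for φ(d) elements.
Cyclic subgroups by order — order 1: 1; order 2: 3; order 4: 2; order 8: 2.
Total: 8.

8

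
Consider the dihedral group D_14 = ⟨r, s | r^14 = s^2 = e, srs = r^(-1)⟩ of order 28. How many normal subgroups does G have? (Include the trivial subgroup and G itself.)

G has 28 subgroups. Checking conjugation-invariance by order — order 1: 1/1 normal; order 2: 1/15 normal; order 4: 0/7 normal; order 7: 1/1 normal; order 14: 3/3 normal; order 28: 1/1 normal.
Total normal subgroups: 7.

7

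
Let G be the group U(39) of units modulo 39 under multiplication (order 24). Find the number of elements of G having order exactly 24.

No element of G has order 24 (even though 24 | 24).

0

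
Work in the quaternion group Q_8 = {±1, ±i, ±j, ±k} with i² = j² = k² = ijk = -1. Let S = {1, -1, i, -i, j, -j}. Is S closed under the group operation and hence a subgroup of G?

|S| = 6 does not divide |G| = 8, so by Lagrange S is not a subgroup.

No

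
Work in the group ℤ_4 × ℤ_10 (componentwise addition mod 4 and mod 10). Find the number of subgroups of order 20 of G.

3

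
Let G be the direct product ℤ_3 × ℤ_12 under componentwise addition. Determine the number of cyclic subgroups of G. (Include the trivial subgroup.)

A cyclic subgroup of order d is generated by each of its φ(d) elements of order d, so the cyclic subgroups of order d number (#elements of order d)/φ(d).
Cyclic subgroups by order — order 1: 1; order 2: 1; order 3: 4; order 4: 1; order 6: 4; order 12: 4.
Total: 15.

15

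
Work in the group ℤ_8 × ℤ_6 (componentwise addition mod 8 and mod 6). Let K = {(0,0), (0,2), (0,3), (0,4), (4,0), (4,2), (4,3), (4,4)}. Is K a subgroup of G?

No

Closure fails: (4,4) + (4,3) = (0,1) ∉ K. So K is not a subgroup.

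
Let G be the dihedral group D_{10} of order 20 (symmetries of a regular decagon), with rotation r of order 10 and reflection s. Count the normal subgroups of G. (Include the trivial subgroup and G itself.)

7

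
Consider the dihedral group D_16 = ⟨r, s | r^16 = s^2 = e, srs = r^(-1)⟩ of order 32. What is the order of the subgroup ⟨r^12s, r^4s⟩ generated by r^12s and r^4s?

|⟨r^12s⟩| = 2 and |⟨r^4s⟩| = 2, so |H| is a multiple of lcm(2, 2) = 2 and divides |G| = 32.
Closing under the operation: H = {e, r^8, r^4s, r^12s}, so |H| = 4.

4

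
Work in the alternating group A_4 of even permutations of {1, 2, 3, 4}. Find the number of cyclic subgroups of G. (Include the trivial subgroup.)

8

Group the elements of G by the cyclic subgroup they generate; each cyclic subgroup of order d accounts for φ(d) elements.
Cyclic subgroups by order — order 1: 1; order 2: 3; order 3: 4.
Total: 8.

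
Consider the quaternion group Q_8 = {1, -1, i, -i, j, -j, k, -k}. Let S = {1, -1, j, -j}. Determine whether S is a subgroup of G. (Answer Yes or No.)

Yes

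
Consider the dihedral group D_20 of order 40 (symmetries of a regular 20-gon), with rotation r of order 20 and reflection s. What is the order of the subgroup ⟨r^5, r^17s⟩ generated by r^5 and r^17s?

8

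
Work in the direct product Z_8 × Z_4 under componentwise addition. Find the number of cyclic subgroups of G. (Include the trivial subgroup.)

14

Each element a generates a cyclic subgroup ⟨a⟩; distinct elements may generate the same one (a cyclic group of order d has φ(d) generators).
Cyclic subgroups by order — order 1: 1; order 2: 3; order 4: 6; order 8: 4.
Total: 14.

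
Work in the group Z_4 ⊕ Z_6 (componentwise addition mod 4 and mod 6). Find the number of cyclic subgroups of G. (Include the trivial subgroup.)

12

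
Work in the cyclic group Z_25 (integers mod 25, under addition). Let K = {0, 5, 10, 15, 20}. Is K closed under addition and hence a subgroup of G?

|K| = 5 divides |G| = 25, consistent with Lagrange.
K contains the identity, every element's inverse is in K, and K is closed under +: it is a subgroup.
In fact K = ⟨20⟩.

Yes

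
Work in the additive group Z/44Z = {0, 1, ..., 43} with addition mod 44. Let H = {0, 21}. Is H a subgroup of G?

No

21 ∈ H but its inverse 23 ∉ H, so H is not a subgroup.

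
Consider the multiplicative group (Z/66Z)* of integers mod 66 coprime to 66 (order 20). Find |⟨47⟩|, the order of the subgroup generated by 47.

Compute successive powers of 47 mod 66: 47, 31, 5, 37, 23, 25, 53, 49, …; 47^10 ≡ 1 (mod 66).
So |⟨47⟩| = 10.

10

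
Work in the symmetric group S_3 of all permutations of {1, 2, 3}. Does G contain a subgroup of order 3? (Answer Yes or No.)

Yes

3 | 6. A subgroup of order 3 is {e, (1 2 3), (1 3 2)}.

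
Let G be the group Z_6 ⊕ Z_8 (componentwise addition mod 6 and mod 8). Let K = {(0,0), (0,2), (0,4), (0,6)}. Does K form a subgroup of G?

|K| = 4 divides |G| = 48, consistent with Lagrange.
K contains the identity, every element's inverse is in K, and K is closed under +: it is a subgroup.
In fact K = ⟨(0,2)⟩.

Yes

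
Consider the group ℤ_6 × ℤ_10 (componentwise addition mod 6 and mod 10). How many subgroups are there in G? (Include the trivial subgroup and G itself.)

|G| = 60, so by Lagrange every subgroup order divides 60. Divisors: 1, 2, 3, 4, 5, 6, 10, 12, 15, 20, 30, 60.
Subgroups by order — order 1: 1; order 2: 3; order 3: 1; order 4: 1; order 5: 1; order 6: 3; order 10: 3; order 12: 1; order 15: 1; order 20: 1; order 30: 3; order 60: 1.
Total: 1 + 3 + 1 + 1 + 1 + 3 + 3 + 1 + 1 + 1 + 3 + 1 = 20.

20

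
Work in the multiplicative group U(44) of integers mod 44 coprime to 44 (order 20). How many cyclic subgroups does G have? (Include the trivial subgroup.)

Each element a generates a cyclic subgroup ⟨a⟩; distinct elements may generate the same one (a cyclic group of order d has φ(d) generators).
Cyclic subgroups by order — order 1: 1; order 2: 3; order 5: 1; order 10: 3.
Total: 8.

8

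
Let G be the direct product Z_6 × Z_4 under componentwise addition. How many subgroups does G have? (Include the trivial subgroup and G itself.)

16

|G| = 24, so by Lagrange every subgroup order divides 24. Divisors: 1, 2, 3, 4, 6, 8, 12, 24.
Subgroups by order — order 1: 1; order 2: 3; order 3: 1; order 4: 3; order 6: 3; order 8: 1; order 12: 3; order 24: 1.
Total: 1 + 3 + 1 + 3 + 3 + 1 + 3 + 1 = 16.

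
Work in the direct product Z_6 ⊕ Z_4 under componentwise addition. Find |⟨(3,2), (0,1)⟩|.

|⟨(3,2)⟩| = 2 and |⟨(0,1)⟩| = 4, so |H| is a multiple of lcm(2, 4) = 4 and divides |G| = 24.
Closing under the operation: H = {(0,0), (0,1), (0,2), (0,3), (3,0), (3,1), (3,2), (3,3)}, so |H| = 8.

8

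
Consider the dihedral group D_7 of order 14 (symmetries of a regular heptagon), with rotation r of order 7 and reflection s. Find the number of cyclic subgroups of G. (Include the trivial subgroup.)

Group the elements of G by the cyclic subgroup they generate; each cyclic subgroup of order d accounts for φ(d) elements.
Cyclic subgroups by order — order 1: 1; order 2: 7; order 7: 1.
Total: 9.

9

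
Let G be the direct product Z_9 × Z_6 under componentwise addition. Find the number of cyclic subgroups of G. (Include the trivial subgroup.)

16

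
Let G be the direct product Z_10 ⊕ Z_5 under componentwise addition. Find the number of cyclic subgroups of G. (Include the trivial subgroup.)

Each element a generates a cyclic subgroup ⟨a⟩; distinct elements may generate the same one (a cyclic group of order d has φ(d) generators).
Cyclic subgroups by order — order 1: 1; order 2: 1; order 5: 6; order 10: 6.
Total: 14.

14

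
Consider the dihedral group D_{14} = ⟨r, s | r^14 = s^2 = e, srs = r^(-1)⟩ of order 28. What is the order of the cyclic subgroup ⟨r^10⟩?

7

Computing powers of r^10: the smallest k with (r^10)^k = e is k = 7.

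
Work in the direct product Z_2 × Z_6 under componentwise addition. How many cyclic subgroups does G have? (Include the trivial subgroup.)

8

Each element a generates a cyclic subgroup ⟨a⟩; distinct elements may generate the same one (a cyclic group of order d has φ(d) generators).
Cyclic subgroups by order — order 1: 1; order 2: 3; order 3: 1; order 6: 3.
Total: 8.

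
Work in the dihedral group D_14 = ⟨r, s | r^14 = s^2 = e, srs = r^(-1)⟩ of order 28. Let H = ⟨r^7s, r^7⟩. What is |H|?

4

|⟨r^7s⟩| = 2 and |⟨r^7⟩| = 2, so |H| is a multiple of lcm(2, 2) = 2 and divides |G| = 28.
Closing under the operation: H = {e, r^7, s, r^7s}, so |H| = 4.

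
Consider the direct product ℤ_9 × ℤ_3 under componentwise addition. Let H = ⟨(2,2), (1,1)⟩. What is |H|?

|⟨(2,2)⟩| = 9 and |⟨(1,1)⟩| = 9, so |H| is a multiple of lcm(9, 9) = 9 and divides |G| = 27.
Closing under the operation: H = {(0,0), (1,1), (2,2), (3,0), (4,1), (5,2), (6,0), (7,1), (8,2)}, so |H| = 9.

9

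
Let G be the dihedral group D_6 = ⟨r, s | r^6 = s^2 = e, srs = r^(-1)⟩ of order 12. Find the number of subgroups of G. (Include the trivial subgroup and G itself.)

|G| = 12, so by Lagrange every subgroup order divides 12. Divisors: 1, 2, 3, 4, 6, 12.
Subgroups by order — order 1: 1; order 2: 7; order 3: 1; order 4: 3; order 6: 3; order 12: 1.
Total: 1 + 7 + 1 + 3 + 3 + 1 = 16.

16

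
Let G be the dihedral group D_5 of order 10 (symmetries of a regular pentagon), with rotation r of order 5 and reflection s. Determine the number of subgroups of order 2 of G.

5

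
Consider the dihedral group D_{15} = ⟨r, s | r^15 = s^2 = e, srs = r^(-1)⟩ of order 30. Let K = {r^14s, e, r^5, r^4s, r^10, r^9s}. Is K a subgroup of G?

|K| = 6 divides |G| = 30, consistent with Lagrange.
K contains the identity, every element's inverse is in K, and K is closed under ·: it is a subgroup.

Yes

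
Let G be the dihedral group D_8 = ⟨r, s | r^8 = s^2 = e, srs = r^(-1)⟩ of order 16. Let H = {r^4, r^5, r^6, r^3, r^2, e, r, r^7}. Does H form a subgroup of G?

Yes

|H| = 8 divides |G| = 16, consistent with Lagrange.
H contains the identity, every element's inverse is in H, and H is closed under ·: it is a subgroup.
In fact H = ⟨r^7⟩.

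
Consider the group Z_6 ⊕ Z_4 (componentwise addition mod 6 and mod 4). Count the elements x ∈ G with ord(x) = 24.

0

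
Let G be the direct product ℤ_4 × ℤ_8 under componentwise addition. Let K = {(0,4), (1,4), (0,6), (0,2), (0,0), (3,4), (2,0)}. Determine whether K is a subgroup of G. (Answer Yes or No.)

|K| = 7 does not divide |G| = 32, so by Lagrange K is not a subgroup.

No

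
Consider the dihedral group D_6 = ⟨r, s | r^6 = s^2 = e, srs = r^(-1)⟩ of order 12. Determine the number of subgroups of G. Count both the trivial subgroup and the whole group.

16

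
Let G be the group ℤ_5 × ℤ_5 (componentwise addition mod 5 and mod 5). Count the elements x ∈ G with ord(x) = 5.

24

An element (a,b) has order lcm(ord(a), ord(b)); count pairs with lcm equal to 5.
Enumerating gives 24 such elements.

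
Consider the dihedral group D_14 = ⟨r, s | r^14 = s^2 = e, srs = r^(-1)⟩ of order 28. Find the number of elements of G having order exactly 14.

The elements of order 14 are: r, r^3, r^5, r^9, r^11, r^13.
That's 6.

6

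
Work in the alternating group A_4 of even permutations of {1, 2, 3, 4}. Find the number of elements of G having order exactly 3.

The elements of order 3 are: (2 3 4), (2 4 3), (1 2 3), (1 2 4), (1 3 2), (1 3 4), (1 4 2), (1 4 3).
That's 8.

8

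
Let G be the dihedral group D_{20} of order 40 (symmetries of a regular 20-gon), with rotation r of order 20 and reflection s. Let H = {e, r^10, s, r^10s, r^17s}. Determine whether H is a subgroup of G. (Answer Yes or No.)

No

Closure fails: s · r^17s = r^3 ∉ H. So H is not a subgroup.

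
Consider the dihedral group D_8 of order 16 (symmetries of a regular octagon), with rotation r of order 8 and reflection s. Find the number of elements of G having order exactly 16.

0

No element of G has order 16 (even though 16 | 16).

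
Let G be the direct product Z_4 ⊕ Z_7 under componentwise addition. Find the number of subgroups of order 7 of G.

1

|G| = 28 and 7 | 28, so subgroups of order 7 are possible by Lagrange.
The subgroups of order 7 are: {(0,0), (0,1), (0,2), (0,3), (0,4), (0,5), (0,6)}.
So G has 1 subgroup of order 7.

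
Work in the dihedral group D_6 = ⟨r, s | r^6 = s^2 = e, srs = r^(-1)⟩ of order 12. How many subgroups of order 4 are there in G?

|G| = 12 and 4 | 12, so subgroups of order 4 are possible by Lagrange.
The subgroups of order 4 are: {e, r^3, r^2s, r^5s}; {e, r^3, s, r^3s}; {e, r^3, rs, r^4s}.
So G has 3 subgroups of order 4.

3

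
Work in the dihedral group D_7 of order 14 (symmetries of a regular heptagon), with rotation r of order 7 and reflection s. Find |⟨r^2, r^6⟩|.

|⟨r^2⟩| = 7 and |⟨r^6⟩| = 7, so |H| is a multiple of lcm(7, 7) = 7 and divides |G| = 14.
Closing under the operation: H = {e, r, r^2, r^3, r^4, r^5, r^6}, so |H| = 7.

7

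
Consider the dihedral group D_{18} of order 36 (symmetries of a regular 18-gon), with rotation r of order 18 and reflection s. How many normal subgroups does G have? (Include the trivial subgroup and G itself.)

9

G has 45 subgroups. Checking conjugation-invariance by order — order 1: 1/1 normal; order 2: 1/19 normal; order 3: 1/1 normal; order 4: 0/9 normal; order 6: 1/7 normal; order 9: 1/1 normal; order 12: 0/3 normal; order 18: 3/3 normal; order 36: 1/1 normal.
Total normal subgroups: 9.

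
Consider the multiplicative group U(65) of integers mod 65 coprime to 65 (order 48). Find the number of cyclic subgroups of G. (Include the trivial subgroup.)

20

Group the elements of G by the cyclic subgroup they generate; each cyclic subgroup of order d accounts for φ(d) elements.
Cyclic subgroups by order — order 1: 1; order 2: 3; order 3: 1; order 4: 6; order 6: 3; order 12: 6.
Total: 20.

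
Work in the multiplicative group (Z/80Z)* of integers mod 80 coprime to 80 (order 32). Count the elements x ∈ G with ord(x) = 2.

7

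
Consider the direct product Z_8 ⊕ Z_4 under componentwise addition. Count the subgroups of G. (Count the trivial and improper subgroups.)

22

|G| = 32, so by Lagrange every subgroup order divides 32. Divisors: 1, 2, 4, 8, 16, 32.
Subgroups by order — order 1: 1; order 2: 3; order 4: 7; order 8: 7; order 16: 3; order 32: 1.
Total: 1 + 3 + 7 + 7 + 3 + 1 = 22.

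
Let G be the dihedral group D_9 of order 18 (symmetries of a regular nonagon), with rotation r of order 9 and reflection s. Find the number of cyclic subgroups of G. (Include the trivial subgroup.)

12

Group the elements of G by the cyclic subgroup they generate; each cyclic subgroup of order d accounts for φ(d) elements.
Cyclic subgroups by order — order 1: 1; order 2: 9; order 3: 1; order 9: 1.
Total: 12.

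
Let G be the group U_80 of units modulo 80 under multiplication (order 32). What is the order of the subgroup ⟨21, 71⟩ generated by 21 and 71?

8

|⟨21⟩| = 4 and |⟨71⟩| = 2, so |H| is a multiple of lcm(4, 2) = 4 and divides |G| = 32.
Closing under the operation: H = {1, 11, 21, 31, 41, 51, 61, 71}, so |H| = 8.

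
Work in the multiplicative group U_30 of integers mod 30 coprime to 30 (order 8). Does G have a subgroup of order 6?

No

6 does not divide |G| = 8, so by Lagrange no subgroup of order 6 exists.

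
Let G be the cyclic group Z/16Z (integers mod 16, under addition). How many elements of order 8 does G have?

4

In a cyclic group of order 16, the number of elements of order d (for d | 16) is φ(d).
φ(8) = 4.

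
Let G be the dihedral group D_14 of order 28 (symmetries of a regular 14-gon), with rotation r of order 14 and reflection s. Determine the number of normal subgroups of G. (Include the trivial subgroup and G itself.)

G has 28 subgroups. Checking conjugation-invariance by order — order 1: 1/1 normal; order 2: 1/15 normal; order 4: 0/7 normal; order 7: 1/1 normal; order 14: 3/3 normal; order 28: 1/1 normal.
Total normal subgroups: 7.

7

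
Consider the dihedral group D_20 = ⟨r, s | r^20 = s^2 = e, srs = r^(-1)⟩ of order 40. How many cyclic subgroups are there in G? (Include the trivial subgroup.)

A cyclic subgroup of order d is generated by each of its φ(d) elements of order d, so the cyclic subgroups of order d number (#elements of order d)/φ(d).
Cyclic subgroups by order — order 1: 1; order 2: 21; order 4: 1; order 5: 1; order 10: 1; order 20: 1.
Total: 26.

26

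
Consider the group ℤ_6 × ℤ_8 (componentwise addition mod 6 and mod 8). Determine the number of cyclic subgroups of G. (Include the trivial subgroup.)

16

Group the elements of G by the cyclic subgroup they generate; each cyclic subgroup of order d accounts for φ(d) elements.
Cyclic subgroups by order — order 1: 1; order 2: 3; order 3: 1; order 4: 2; order 6: 3; order 8: 2; order 12: 2; order 24: 2.
Total: 16.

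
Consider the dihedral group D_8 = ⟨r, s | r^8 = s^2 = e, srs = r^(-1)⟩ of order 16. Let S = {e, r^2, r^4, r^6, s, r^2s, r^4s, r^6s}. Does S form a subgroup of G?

|S| = 8 divides |G| = 16, consistent with Lagrange.
S contains the identity, every element's inverse is in S, and S is closed under ·: it is a subgroup.

Yes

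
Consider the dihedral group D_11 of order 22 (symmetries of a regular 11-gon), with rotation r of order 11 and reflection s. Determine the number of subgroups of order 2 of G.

11

|G| = 22 and 2 | 22, so subgroups of order 2 are possible by Lagrange.
The subgroups of order 2 are: {e, r^10s}; {e, r^2s}; {e, r^3s}; {e, r^4s}; … (11 in all).
So G has 11 subgroups of order 2.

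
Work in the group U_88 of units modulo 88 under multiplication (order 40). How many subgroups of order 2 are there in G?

7

|G| = 40 and 2 | 40, so subgroups of order 2 are possible by Lagrange.
The subgroups of order 2 are: {1, 21}; {1, 23}; {1, 43}; {1, 45}; … (7 in all).
So G has 7 subgroups of order 2.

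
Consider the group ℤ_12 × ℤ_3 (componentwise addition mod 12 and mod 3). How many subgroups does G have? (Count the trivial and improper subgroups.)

|G| = 36, so by Lagrange every subgroup order divides 36. Divisors: 1, 2, 3, 4, 6, 9, 12, 18, 36.
Subgroups by order — order 1: 1; order 2: 1; order 3: 4; order 4: 1; order 6: 4; order 9: 1; order 12: 4; order 18: 1; order 36: 1.
Total: 1 + 1 + 4 + 1 + 4 + 1 + 4 + 1 + 1 = 18.

18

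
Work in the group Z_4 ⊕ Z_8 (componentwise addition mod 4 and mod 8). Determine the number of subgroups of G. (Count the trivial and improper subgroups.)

22

|G| = 32, so by Lagrange every subgroup order divides 32. Divisors: 1, 2, 4, 8, 16, 32.
Subgroups by order — order 1: 1; order 2: 3; order 4: 7; order 8: 7; order 16: 3; order 32: 1.
Total: 1 + 3 + 7 + 7 + 3 + 1 = 22.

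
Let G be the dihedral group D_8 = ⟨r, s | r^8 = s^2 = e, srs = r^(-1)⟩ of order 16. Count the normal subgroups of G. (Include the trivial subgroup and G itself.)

G has 19 subgroups. Checking conjugation-invariance by order — order 1: 1/1 normal; order 2: 1/9 normal; order 4: 1/5 normal; order 8: 3/3 normal; order 16: 1/1 normal.
Total normal subgroups: 7.

7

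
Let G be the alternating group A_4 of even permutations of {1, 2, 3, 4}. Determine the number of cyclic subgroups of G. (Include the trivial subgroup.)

Group the elements of G by the cyclic subgroup they generate; each cyclic subgroup of order d accounts for φ(d) elements.
Cyclic subgroups by order — order 1: 1; order 2: 3; order 3: 4.
Total: 8.

8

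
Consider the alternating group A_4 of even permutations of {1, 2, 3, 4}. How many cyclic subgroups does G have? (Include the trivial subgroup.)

Each element a generates a cyclic subgroup ⟨a⟩; distinct elements may generate the same one (a cyclic group of order d has φ(d) generators).
Cyclic subgroups by order — order 1: 1; order 2: 3; order 3: 4.
Total: 8.

8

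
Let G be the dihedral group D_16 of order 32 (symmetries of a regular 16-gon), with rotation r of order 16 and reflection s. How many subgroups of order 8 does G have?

5

|G| = 32 and 8 | 32, so subgroups of order 8 are possible by Lagrange.
The subgroups of order 8 are: {e, r^2, r^4, r^6, r^8, r^10, r^12, r^14}; {e, r^4, r^8, r^12, r^2s, r^6s, r^10s, r^14s}; {e, r^4, r^8, r^12, r^3s, r^7s, r^11s, r^15s}; {e, r^4, r^8, r^12, s, r^4s, r^8s, r^12s}; … (5 in all).
So G has 5 subgroups of order 8.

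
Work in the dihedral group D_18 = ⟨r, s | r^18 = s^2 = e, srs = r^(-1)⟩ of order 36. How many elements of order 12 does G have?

0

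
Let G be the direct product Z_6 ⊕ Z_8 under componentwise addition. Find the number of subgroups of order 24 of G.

3

|G| = 48 and 24 | 48, so subgroups of order 24 are possible by Lagrange.
The subgroups of order 24 are: {(0,0), (0,1), (0,2), (0,3), (0,4), (0,5), (0,6), (0,7), (2,0), (2,1), (2,2), (2,3), (2,4), (2,5), (2,6), (2,7), (4,0), (4,1), (4,2), (4,3), (4,4), (4,5), (4,6), (4,7)}; {(0,0), (0,2), (0,4), (0,6), (1,0), (1,2), (1,4), (1,6), (2,0), (2,2), (2,4), (2,6), (3,0), (3,2), (3,4), (3,6), (4,0), (4,2), (4,4), (4,6), (5,0), (5,2), (5,4), (5,6)}; {(0,0), (0,2), (0,4), (0,6), (1,1), (1,3), (1,5), (1,7), (2,0), (2,2), (2,4), (2,6), (3,1), (3,3), (3,5), (3,7), (4,0), (4,2), (4,4), (4,6), (5,1), (5,3), (5,5), (5,7)}.
So G has 3 subgroups of order 24.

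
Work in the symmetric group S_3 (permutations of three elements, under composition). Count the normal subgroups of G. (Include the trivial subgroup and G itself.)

3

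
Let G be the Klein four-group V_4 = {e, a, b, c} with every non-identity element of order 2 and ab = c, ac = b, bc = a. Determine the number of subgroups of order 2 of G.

3

|G| = 4 and 2 | 4, so subgroups of order 2 are possible by Lagrange.
The subgroups of order 2 are: {e, a}; {e, b}; {e, c}.
So G has 3 subgroups of order 2.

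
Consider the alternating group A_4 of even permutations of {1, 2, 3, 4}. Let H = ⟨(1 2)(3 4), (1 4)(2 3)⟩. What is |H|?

|⟨(1 2)(3 4)⟩| = 2 and |⟨(1 4)(2 3)⟩| = 2, so |H| is a multiple of lcm(2, 2) = 2 and divides |G| = 12.
Closing under the operation: H = {e, (1 2)(3 4), (1 3)(2 4), (1 4)(2 3)}, so |H| = 4.

4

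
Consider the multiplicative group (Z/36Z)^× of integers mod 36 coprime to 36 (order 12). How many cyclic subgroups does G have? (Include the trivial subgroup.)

Each element a generates a cyclic subgroup ⟨a⟩; distinct elements may generate the same one (a cyclic group of order d has φ(d) generators).
Cyclic subgroups by order — order 1: 1; order 2: 3; order 3: 1; order 6: 3.
Total: 8.

8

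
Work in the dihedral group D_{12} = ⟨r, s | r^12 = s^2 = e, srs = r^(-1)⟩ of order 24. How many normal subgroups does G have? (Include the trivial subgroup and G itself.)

9

G has 34 subgroups. Checking conjugation-invariance by order — order 1: 1/1 normal; order 2: 1/13 normal; order 3: 1/1 normal; order 4: 1/7 normal; order 6: 1/5 normal; order 8: 0/3 normal; order 12: 3/3 normal; order 24: 1/1 normal.
Total normal subgroups: 9.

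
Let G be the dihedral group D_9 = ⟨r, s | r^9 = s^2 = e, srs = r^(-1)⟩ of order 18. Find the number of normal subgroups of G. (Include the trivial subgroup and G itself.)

4

G has 16 subgroups. Checking conjugation-invariance by order — order 1: 1/1 normal; order 2: 0/9 normal; order 3: 1/1 normal; order 6: 0/3 normal; order 9: 1/1 normal; order 18: 1/1 normal.
Total normal subgroups: 4.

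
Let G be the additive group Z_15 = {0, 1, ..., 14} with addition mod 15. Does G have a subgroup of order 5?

5 | 15. A subgroup of order 5 is {0, 3, 6, 9, 12}.

Yes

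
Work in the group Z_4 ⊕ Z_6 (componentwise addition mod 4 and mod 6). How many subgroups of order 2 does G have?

3

|G| = 24 and 2 | 24, so subgroups of order 2 are possible by Lagrange.
The subgroups of order 2 are: {(0,0), (0,3)}; {(0,0), (2,0)}; {(0,0), (2,3)}.
So G has 3 subgroups of order 2.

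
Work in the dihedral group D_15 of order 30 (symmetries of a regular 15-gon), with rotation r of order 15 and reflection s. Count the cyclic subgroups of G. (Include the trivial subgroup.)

19

A cyclic subgroup of order d is generated by each of its φ(d) elements of order d, so the cyclic subgroups of order d number (#elements of order d)/φ(d).
Cyclic subgroups by order — order 1: 1; order 2: 15; order 3: 1; order 5: 1; order 15: 1.
Total: 19.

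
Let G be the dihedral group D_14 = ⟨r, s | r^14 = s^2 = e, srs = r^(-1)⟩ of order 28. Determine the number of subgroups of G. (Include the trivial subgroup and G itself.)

|G| = 28, so by Lagrange every subgroup order divides 28. Divisors: 1, 2, 4, 7, 14, 28.
Subgroups by order — order 1: 1; order 2: 15; order 4: 7; order 7: 1; order 14: 3; order 28: 1.
Total: 1 + 15 + 7 + 1 + 3 + 1 = 28.

28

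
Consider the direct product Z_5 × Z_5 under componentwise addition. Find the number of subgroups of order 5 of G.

|G| = 25 and 5 | 25, so subgroups of order 5 are possible by Lagrange.
The subgroups of order 5 are: {(0,0), (0,1), (0,2), (0,3), (0,4)}; {(0,0), (1,0), (2,0), (3,0), (4,0)}; {(0,0), (1,1), (2,2), (3,3), (4,4)}; {(0,0), (1,2), (2,4), (3,1), (4,3)}; … (6 in all).
So G has 6 subgroups of order 5.

6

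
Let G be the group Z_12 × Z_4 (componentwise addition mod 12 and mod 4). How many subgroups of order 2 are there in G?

|G| = 48 and 2 | 48, so subgroups of order 2 are possible by Lagrange.
The subgroups of order 2 are: {(0,0), (0,2)}; {(0,0), (6,0)}; {(0,0), (6,2)}.
So G has 3 subgroups of order 2.

3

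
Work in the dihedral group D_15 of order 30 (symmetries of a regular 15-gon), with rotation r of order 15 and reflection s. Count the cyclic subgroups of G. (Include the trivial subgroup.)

A cyclic subgroup of order d is generated by each of its φ(d) elements of order d, so the cyclic subgroups of order d number (#elements of order d)/φ(d).
Cyclic subgroups by order — order 1: 1; order 2: 15; order 3: 1; order 5: 1; order 15: 1.
Total: 19.

19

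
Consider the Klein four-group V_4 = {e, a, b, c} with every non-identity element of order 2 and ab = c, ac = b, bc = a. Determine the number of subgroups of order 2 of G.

3

|G| = 4 and 2 | 4, so subgroups of order 2 are possible by Lagrange.
The subgroups of order 2 are: {e, a}; {e, b}; {e, c}.
So G has 3 subgroups of order 2.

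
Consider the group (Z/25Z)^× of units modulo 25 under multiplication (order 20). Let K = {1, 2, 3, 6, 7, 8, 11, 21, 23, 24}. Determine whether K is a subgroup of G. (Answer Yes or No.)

No

2 ∈ K but its inverse 13 ∉ K, so K is not a subgroup.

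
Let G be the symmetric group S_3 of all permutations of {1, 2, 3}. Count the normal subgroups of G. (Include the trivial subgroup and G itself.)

3

G has 6 subgroups. Checking conjugation-invariance by order — order 1: 1/1 normal; order 2: 0/3 normal; order 3: 1/1 normal; order 6: 1/1 normal.
Total normal subgroups: 3.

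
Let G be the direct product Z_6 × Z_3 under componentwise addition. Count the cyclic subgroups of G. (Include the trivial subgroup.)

10

A cyclic subgroup of order d is generated by each of its φ(d) elements of order d, so the cyclic subgroups of order d number (#elements of order d)/φ(d).
Cyclic subgroups by order — order 1: 1; order 2: 1; order 3: 4; order 6: 4.
Total: 10.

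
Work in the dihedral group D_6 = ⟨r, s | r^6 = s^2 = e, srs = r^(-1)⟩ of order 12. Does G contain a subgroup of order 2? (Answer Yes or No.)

2 | 12. A subgroup of order 2 is {e, r^2s}.

Yes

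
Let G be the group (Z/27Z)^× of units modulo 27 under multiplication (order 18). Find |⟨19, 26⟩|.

|⟨19⟩| = 3 and |⟨26⟩| = 2, so |H| is a multiple of lcm(3, 2) = 6 and divides |G| = 18.
Closing under the operation: H = {1, 8, 10, 17, 19, 26}, so |H| = 6.

6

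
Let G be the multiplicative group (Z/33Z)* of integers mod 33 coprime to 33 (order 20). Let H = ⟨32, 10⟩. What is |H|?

4

|⟨32⟩| = 2 and |⟨10⟩| = 2, so |H| is a multiple of lcm(2, 2) = 2 and divides |G| = 20.
Closing under the operation: H = {1, 10, 23, 32}, so |H| = 4.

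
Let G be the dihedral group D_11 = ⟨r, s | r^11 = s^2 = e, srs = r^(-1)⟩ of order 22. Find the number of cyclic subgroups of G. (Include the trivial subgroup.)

13

A cyclic subgroup of order d is generated by each of its φ(d) elements of order d, so the cyclic subgroups of order d number (#elements of order d)/φ(d).
Cyclic subgroups by order — order 1: 1; order 2: 11; order 11: 1.
Total: 13.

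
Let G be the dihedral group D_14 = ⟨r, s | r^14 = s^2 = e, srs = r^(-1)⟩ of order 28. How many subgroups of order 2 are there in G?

|G| = 28 and 2 | 28, so subgroups of order 2 are possible by Lagrange.
The subgroups of order 2 are: {e, r^10s}; {e, r^11s}; {e, r^12s}; {e, r^13s}; … (15 in all).
So G has 15 subgroups of order 2.

15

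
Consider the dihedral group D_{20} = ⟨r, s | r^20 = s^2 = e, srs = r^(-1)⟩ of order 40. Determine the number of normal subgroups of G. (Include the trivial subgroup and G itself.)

G has 48 subgroups. Checking conjugation-invariance by order — order 1: 1/1 normal; order 2: 1/21 normal; order 4: 1/11 normal; order 5: 1/1 normal; order 8: 0/5 normal; order 10: 1/5 normal; order 20: 3/3 normal; order 40: 1/1 normal.
Total normal subgroups: 9.

9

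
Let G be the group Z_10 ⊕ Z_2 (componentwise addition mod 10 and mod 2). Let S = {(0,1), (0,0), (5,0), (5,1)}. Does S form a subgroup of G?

Yes

|S| = 4 divides |G| = 20, consistent with Lagrange.
S contains the identity, every element's inverse is in S, and S is closed under +: it is a subgroup.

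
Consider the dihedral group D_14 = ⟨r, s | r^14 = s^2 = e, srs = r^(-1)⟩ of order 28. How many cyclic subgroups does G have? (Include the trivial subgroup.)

18

A cyclic subgroup of order d is generated by each of its φ(d) elements of order d, so the cyclic subgroups of order d number (#elements of order d)/φ(d).
Cyclic subgroups by order — order 1: 1; order 2: 15; order 7: 1; order 14: 1.
Total: 18.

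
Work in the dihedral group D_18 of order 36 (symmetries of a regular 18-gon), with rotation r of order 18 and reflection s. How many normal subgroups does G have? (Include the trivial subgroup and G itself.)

G has 45 subgroups. Checking conjugation-invariance by order — order 1: 1/1 normal; order 2: 1/19 normal; order 3: 1/1 normal; order 4: 0/9 normal; order 6: 1/7 normal; order 9: 1/1 normal; order 12: 0/3 normal; order 18: 3/3 normal; order 36: 1/1 normal.
Total normal subgroups: 9.

9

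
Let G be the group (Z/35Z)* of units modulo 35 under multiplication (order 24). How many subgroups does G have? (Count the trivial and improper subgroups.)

16

|G| = 24, so by Lagrange every subgroup order divides 24. Divisors: 1, 2, 3, 4, 6, 8, 12, 24.
Subgroups by order — order 1: 1; order 2: 3; order 3: 1; order 4: 3; order 6: 3; order 8: 1; order 12: 3; order 24: 1.
Total: 1 + 3 + 1 + 3 + 3 + 1 + 3 + 1 = 16.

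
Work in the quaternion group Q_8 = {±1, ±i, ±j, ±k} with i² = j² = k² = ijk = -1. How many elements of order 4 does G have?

The elements of order 4 are: i, -i, j, -j, k, -k.
That's 6.

6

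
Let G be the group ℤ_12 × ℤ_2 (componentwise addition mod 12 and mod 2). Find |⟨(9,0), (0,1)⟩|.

|⟨(9,0)⟩| = 4 and |⟨(0,1)⟩| = 2, so |H| is a multiple of lcm(4, 2) = 4 and divides |G| = 24.
Closing under the operation: H = {(0,0), (0,1), (3,0), (3,1), (6,0), (6,1), (9,0), (9,1)}, so |H| = 8.

8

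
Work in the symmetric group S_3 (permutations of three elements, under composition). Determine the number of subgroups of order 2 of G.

|G| = 6 and 2 | 6, so subgroups of order 2 are possible by Lagrange.
The subgroups of order 2 are: {e, (1 2)}; {e, (1 3)}; {e, (2 3)}.
So G has 3 subgroups of order 2.

3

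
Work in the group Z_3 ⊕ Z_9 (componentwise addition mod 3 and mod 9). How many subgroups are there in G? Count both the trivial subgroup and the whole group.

10

|G| = 27, so by Lagrange every subgroup order divides 27. Divisors: 1, 3, 9, 27.
Subgroups by order — order 1: 1; order 3: 4; order 9: 4; order 27: 1.
Total: 1 + 4 + 4 + 1 = 10.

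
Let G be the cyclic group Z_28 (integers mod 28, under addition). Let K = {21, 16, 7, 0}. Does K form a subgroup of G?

16 ∈ K but its inverse 12 ∉ K, so K is not a subgroup.

No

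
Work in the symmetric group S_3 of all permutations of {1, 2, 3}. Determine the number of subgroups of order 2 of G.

|G| = 6 and 2 | 6, so subgroups of order 2 are possible by Lagrange.
The subgroups of order 2 are: {e, (1 2)}; {e, (1 3)}; {e, (2 3)}.
So G has 3 subgroups of order 2.

3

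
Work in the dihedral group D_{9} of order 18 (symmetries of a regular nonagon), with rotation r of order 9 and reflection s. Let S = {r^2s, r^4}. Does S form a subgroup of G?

No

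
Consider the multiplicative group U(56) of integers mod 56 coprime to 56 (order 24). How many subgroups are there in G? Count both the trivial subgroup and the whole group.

32

|G| = 24, so by Lagrange every subgroup order divides 24. Divisors: 1, 2, 3, 4, 6, 8, 12, 24.
Subgroups by order — order 1: 1; order 2: 7; order 3: 1; order 4: 7; order 6: 7; order 8: 1; order 12: 7; order 24: 1.
Total: 1 + 7 + 1 + 7 + 7 + 1 + 7 + 1 = 32.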